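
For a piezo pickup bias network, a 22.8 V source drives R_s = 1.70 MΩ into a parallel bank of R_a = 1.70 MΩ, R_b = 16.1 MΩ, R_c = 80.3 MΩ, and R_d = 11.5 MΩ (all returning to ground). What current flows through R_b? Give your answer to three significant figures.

I ≈ 0.623 µA

Combine the parallel branches: R_p = (1/1.70 + 1/16.1 + 1/80.3 + 1/11.5)⁻¹ = 1.334 MΩ.
V_A by voltage divider: V_A = 22.8 × 1.334/(1.70 + 1.334) = 10.02 V.
I(R_b) = V_A / R_b = 10.02/16.1 = 0.6226 µA.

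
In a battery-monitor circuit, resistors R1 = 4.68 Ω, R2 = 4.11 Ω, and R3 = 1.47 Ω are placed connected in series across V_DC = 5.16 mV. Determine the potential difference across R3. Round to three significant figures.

ΣR = 4.68 + 4.11 + 1.47 = 10.26 Ω.
By the voltage-divider rule, V = 5.16 × 1.470/10.26 = 0.7393 mV.

V ≈ 0.739 mV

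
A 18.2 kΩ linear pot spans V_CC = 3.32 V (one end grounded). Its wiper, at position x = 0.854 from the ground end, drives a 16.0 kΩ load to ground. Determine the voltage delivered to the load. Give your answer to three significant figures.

V_out ≈ 2.48 V

Split the track: R_lower = x·R_p = 15.54 kΩ, R_upper = (1−x)·R_p = 2.657 kΩ.
Lower segment in parallel with the load: 15.54 ‖ 16.0 = 7.884 kΩ.
Then V_out = V_CC · 7.884/(2.657 + 7.884) = 2.483 V.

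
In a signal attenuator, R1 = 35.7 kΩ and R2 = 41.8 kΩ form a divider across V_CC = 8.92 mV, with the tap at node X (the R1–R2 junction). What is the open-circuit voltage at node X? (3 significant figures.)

V_th ≈ 4.81 mV

Open-circuit (no load on X): V_th = V_CC · R2/(R1 + R2) = 8.92 × 41.8/(35.70 + 41.8) = 4.811 mV.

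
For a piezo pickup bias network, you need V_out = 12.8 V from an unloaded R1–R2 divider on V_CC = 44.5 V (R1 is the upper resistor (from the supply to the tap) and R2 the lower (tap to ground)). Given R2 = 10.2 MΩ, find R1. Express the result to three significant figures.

R1 ≈ 25.3 MΩ

The divider ratio is R2/(R1+R2) = 12.8/44.5 = 0.2876.
So R1 = R2 · (V_CC/V_out − 1) = 10.2 × (44.5/12.8 − 1) = 10.2 × 2.477 = 25.26 MΩ.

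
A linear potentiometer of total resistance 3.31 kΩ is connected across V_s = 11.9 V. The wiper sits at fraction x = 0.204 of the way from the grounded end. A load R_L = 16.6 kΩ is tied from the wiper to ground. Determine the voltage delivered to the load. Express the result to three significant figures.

The pot divides into 2.635 kΩ above the wiper and 0.6752 kΩ below.
R_L loads the lower segment: effective lower R = 0.6488 kΩ.
V_out = 11.9 × 0.6488/(2.635 + 0.6488) = 2.351 V.

V_out ≈ 2.35 V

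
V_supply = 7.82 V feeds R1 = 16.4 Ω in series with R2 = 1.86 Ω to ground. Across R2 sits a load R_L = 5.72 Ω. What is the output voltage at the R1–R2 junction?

V_out ≈ 0.617 V

R2 ‖ R_L = (1.86 × 5.72)/(1.86 + 5.72) = 1.404 Ω.
Voltage divider with the loaded lower leg: V_out = 7.82 × 1.404/(16.4 + 1.404) = 7.82 × 0.07884 = 0.6165 V.
(Unloaded it would be 0.797 V; the load pulls it down.)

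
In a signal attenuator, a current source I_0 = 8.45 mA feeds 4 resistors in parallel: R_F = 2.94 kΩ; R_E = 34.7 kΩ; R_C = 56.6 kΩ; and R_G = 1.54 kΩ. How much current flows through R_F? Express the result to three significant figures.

Conductances: ΣG = 1/2.94 + 1/34.7 + 1/56.6 + 1/1.54 = 1.036 (1/kΩ).
R_F takes the fraction G_k/ΣG = 0.3401/1.036 = 0.3283, so I = 8.45 × 0.3283 = 2.774 mA.

I ≈ 2.77 mA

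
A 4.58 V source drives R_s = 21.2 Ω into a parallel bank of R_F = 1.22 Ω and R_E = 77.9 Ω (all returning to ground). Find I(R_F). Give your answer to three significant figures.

Parallel bank: R_p = 1/(1/1.22 + 1/77.9) = 1.201 Ω.
V_A by voltage divider: V_A = 4.58 × 1.201/(21.2 + 1.201) = 0.2456 V.
I(R_F) = V_A / R_F = 0.2456/1.22 = 0.2013 A.

I ≈ 0.201 A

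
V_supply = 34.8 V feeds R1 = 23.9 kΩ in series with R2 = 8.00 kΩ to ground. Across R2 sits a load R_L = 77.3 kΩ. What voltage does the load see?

First combine the lower leg with the load: R2 ‖ R_L = 7.250 kΩ.
Voltage divider with the loaded lower leg: V_out = 34.8 × 7.250/(23.9 + 7.250) = 34.8 × 0.2327 = 8.099 V.

V_out ≈ 8.10 V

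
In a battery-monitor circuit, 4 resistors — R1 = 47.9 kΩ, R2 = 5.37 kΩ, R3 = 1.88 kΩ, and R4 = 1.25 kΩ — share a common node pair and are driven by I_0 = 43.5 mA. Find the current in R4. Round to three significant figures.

ΣG = 1/47.9 + 1/5.37 + 1/1.88 + 1/1.25 = 1.539.
R4 takes the fraction G_k/ΣG = 0.8000/1.539 = 0.5198, so I = 43.5 × 0.5198 = 22.61 mA.

I ≈ 22.6 mA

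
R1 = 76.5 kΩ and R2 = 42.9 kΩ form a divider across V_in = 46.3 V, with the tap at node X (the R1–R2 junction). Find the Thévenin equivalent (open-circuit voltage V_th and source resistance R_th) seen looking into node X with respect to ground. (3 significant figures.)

Open-circuit (no load on X): V_th = V_in · R2/(R1 + R2) = 46.3 × 42.9/(76.50 + 42.9) = 16.64 V.
Zeroing V_in shorts the top of R1 to ground, so R_th = R1 ‖ R2 = 27.49 kΩ.

V_th ≈ 16.6 V, R_th ≈ 27.5 kΩ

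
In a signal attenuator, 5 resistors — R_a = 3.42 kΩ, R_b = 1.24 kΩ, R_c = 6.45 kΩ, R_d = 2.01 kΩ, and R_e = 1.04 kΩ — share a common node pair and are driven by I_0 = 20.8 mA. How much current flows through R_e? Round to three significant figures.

ΣG = 1/3.42 + 1/1.24 + 1/6.45 + 1/2.01 + 1/1.04 = 2.713.
Current divider: I(R_e) = I_0 · G_k/ΣG = 20.8 × (0.9615/2.713) = 20.8 × 0.3544 = 7.372 mA.

I ≈ 7.37 mA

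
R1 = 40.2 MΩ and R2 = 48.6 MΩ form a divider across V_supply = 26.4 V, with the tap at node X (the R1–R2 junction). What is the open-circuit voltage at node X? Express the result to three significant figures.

V_th ≈ 14.4 V

V_th is the unloaded tap voltage: V_supply · R2/(R1+R2) = 26.4 × 0.5473 = 14.45 V.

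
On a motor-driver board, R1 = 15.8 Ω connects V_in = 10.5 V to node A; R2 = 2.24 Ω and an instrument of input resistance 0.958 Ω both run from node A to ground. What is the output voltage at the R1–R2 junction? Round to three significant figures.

The load sits in parallel with R2, giving an effective lower resistance R2' = R2·R_L/(R2+R_L) = 0.6710 Ω.
Now apply the divider: V_out = 10.5 × 0.04074 = 0.4278 V.

V_out ≈ 0.428 V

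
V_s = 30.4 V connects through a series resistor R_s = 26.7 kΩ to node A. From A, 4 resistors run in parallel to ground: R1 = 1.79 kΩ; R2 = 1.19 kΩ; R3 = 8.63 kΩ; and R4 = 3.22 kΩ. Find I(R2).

I ≈ 0.514 mA

Combine the parallel branches: R_p = (1/1.79 + 1/1.19 + 1/8.63 + 1/3.22)⁻¹ = 0.5478 kΩ.
V_A by voltage divider: V_A = 30.4 × 0.5478/(26.7 + 0.5478) = 0.6112 V.
I(R2) = V_A / R2 = 0.6112/1.19 = 0.5136 mA.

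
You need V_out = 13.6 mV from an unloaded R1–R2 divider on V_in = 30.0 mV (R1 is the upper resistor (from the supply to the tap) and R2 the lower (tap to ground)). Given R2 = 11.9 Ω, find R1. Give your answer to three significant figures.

V_out/V_in = R2/(R1+R2) = 0.4533.
So R1 = R2 · (V_in/V_out − 1) = 11.9 × (30.0/13.6 − 1) = 11.9 × 1.206 = 14.35 Ω.

R1 ≈ 14.4 Ω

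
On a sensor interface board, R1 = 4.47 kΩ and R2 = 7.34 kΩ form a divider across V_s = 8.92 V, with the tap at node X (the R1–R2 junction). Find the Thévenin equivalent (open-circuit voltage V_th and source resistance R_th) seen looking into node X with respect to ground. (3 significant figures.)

V_th ≈ 5.54 V, R_th ≈ 2.78 kΩ

V_th is the unloaded tap voltage: V_s · R2/(R1+R2) = 8.92 × 0.6215 = 5.544 V.
With V_s suppressed (replaced by a short), R_th = R1 ‖ R2 = (4.470 × 7.34)/(4.470 + 7.34) = 2.778 kΩ.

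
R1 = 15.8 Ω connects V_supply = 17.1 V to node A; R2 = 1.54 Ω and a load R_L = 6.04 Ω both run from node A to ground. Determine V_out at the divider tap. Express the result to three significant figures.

R2 ‖ R_L = (1.54 × 6.04)/(1.54 + 6.04) = 1.227 Ω.
Voltage divider with the loaded lower leg: V_out = 17.1 × 1.227/(15.8 + 1.227) = 17.1 × 0.07207 = 1.232 V.
(Unloaded it would be 1.52 V; the load pulls it down.)

V_out ≈ 1.23 V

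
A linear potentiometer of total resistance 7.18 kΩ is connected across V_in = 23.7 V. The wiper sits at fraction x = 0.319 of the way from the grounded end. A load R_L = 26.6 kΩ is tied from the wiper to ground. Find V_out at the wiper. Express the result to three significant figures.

V_out ≈ 7.14 V

Split the track: R_lower = x·R_p = 2.290 kΩ, R_upper = (1−x)·R_p = 4.890 kΩ.
Lower segment in parallel with the load: 2.290 ‖ 26.6 = 2.109 kΩ.
Loaded-divider output: V_out = 23.7 × 0.3013 = 7.142 V.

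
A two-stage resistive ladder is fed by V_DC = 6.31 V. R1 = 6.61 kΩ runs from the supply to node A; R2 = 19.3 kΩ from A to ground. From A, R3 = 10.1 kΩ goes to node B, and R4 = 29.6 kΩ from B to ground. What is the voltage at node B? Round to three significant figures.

V_B ≈ 3.12 V

Looking into the second stage from A: R3 + R4 = 39.70 kΩ appears in parallel with R2.
R2 ‖ (R3+R4) = 12.99 kΩ.
First divider: V_A = V_DC · 12.99/(6.61 + 12.99) = 4.182 V.
Then the unloaded second divider: V_B = V_A × R4/(R3+R4) = 4.182 × 0.7456 = 3.118 V.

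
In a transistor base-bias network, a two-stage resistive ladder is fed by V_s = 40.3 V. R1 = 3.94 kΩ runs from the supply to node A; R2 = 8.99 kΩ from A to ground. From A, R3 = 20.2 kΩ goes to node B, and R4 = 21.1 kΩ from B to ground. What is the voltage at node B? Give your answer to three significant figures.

V_B ≈ 13.4 V

The second stage (R3 + R4 = 41.30 kΩ) loads node A in parallel with R2.
Effective lower resistance at A: R2 ‖ 41.30 = 7.383 kΩ.
First divider: V_A = V_s · 7.383/(3.94 + 7.383) = 26.28 V.
Stage 2 is unloaded, so V_B = V_A · R4/(R3+R4) = 26.28 × 21.1/41.30 = 13.42 V.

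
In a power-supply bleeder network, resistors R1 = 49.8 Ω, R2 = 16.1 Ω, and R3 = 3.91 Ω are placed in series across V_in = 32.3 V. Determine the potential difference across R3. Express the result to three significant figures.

V ≈ 1.81 V

ΣR = 49.8 + 16.1 + 3.91 = 69.81 Ω.
By the voltage-divider rule, V = 32.3 × 3.910/69.81 = 1.809 V.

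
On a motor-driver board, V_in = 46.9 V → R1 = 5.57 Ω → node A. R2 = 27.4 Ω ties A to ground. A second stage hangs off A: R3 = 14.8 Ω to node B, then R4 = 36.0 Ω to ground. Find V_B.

V_B ≈ 25.3 V

The second stage (R3 + R4 = 50.80 Ω) loads node A in parallel with R2.
R2 ‖ (R3+R4) = 17.80 Ω.
V_A = 46.9 × 17.80/(5.57 + 17.80) = 35.72 V.
Then the unloaded second divider: V_B = V_A × R4/(R3+R4) = 35.72 × 0.7087 = 25.31 V.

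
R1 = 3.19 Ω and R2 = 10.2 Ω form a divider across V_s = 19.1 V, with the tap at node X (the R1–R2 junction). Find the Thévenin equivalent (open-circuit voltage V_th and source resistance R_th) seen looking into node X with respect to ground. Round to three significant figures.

V_th ≈ 14.5 V, R_th ≈ 2.43 Ω

With X open, the divider is unloaded: V_th = 19.1 × 10.2/13.39 = 14.55 V.
With V_s suppressed (replaced by a short), R_th = R1 ‖ R2 = (3.190 × 10.2)/(3.190 + 10.2) = 2.430 Ω.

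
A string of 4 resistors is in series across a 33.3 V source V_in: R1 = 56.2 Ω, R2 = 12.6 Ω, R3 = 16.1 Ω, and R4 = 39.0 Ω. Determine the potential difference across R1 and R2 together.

Series total: ΣR = 56.2 + 12.6 + 16.1 + 39.0 = 123.9 Ω.
R_{R1..R2} = 56.2 + 12.6 = 68.80 Ω.
V = V_in · R/ΣR = 33.3 × 0.5553 = 18.49 V.

V ≈ 18.5 V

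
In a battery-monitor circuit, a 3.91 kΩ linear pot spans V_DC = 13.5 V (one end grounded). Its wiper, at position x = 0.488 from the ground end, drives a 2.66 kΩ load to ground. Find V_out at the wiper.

Lower segment x·R_p = 1.908 kΩ; upper segment (1−x)·R_p = 2.002 kΩ.
R_L loads the lower segment: effective lower R = 1.111 kΩ.
Then V_out = V_DC · 1.111/(2.002 + 1.111) = 4.818 V.

V_out ≈ 4.82 V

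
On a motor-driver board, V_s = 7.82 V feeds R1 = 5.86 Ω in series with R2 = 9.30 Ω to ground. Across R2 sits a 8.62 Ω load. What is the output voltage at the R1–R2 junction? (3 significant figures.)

R2 ‖ R_L = (9.30 × 8.62)/(9.30 + 8.62) = 4.474 Ω.
Voltage divider with the loaded lower leg: V_out = 7.82 × 4.474/(5.86 + 4.474) = 7.82 × 0.4329 = 3.385 V.
(Unloaded it would be 4.80 V; the load pulls it down.)

V_out ≈ 3.39 V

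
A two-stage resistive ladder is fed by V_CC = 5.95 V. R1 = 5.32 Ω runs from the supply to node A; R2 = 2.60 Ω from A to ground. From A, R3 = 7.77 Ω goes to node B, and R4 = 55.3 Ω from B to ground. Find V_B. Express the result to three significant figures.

Looking into the second stage from A: R3 + R4 = 63.07 Ω appears in parallel with R2.
R2 ‖ (R3+R4) = 2.497 Ω.
First divider: V_A = V_CC · 2.497/(5.32 + 2.497) = 1.901 V.
Stage 2 is unloaded, so V_B = V_A · R4/(R3+R4) = 1.901 × 55.3/63.07 = 1.666 V.

V_B ≈ 1.67 V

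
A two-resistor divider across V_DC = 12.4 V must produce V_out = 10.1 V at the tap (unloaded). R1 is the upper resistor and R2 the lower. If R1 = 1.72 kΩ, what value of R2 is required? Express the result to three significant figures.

R2 ≈ 7.55 kΩ

Required fraction k = V_out/V_DC = 0.8145.
So R2 = R1 · V_out/(V_DC − V_out) = 1.72 × 10.1/(12.4 − 10.1) = 1.72 × 4.391 = 7.553 kΩ.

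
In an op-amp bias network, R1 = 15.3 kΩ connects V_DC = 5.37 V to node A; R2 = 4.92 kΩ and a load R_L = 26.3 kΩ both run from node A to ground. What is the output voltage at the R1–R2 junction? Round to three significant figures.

First combine the lower leg with the load: R2 ‖ R_L = 4.145 kΩ.
Then V_out = V_DC · R2'/(R1 + R2') = 5.37 × 4.145/19.44 = 1.145 V.

V_out ≈ 1.14 V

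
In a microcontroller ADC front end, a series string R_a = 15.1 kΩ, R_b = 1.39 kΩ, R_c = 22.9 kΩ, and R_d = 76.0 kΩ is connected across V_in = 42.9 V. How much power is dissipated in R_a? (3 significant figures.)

P ≈ 2.09 mW

The common current is I = 42.9/115.4 = 0.3718 mA.
V(R_a) = I·R = 5.614 V; P = V·I = 5.614 × 0.3718 = 2.087 mW.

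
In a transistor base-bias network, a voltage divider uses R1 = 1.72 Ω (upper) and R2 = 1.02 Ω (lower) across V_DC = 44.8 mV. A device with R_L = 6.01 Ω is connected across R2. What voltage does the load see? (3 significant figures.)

V_out ≈ 15.1 mV

The load sits in parallel with R2, giving an effective lower resistance R2' = R2·R_L/(R2+R_L) = 0.8720 Ω.
Now apply the divider: V_out = 44.8 × 0.3364 = 15.07 mV.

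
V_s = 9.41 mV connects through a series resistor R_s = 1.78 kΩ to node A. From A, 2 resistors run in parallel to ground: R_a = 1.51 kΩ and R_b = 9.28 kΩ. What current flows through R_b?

Combine the parallel branches: R_p = (1/1.51 + 1/9.28)⁻¹ = 1.299 kΩ.
V_A = 9.41 × 1.299/3.079 = 3.969 mV.
I(R_b) = V_A / R_b = 3.969/9.28 = 0.4277 µA.

I ≈ 0.428 µA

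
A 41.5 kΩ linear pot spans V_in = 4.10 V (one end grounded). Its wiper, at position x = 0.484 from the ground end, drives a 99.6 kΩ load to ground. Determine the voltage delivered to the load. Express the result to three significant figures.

V_out ≈ 1.80 V

The pot divides into 21.41 kΩ above the wiper and 20.09 kΩ below.
(x·R_p) ‖ R_L = 16.72 kΩ.
V_out = 4.10 × 16.72/(21.41 + 16.72) = 1.797 V.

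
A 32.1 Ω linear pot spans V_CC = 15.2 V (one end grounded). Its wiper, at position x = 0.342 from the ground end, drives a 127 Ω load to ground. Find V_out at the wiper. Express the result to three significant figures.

Split the track: R_lower = x·R_p = 10.98 Ω, R_upper = (1−x)·R_p = 21.12 Ω.
Lower segment in parallel with the load: 10.98 ‖ 127 = 10.10 Ω.
V_out = 15.2 × 10.10/(21.12 + 10.10) = 4.919 V.
(Unloaded: V_out = x·V_CC = 5.20 V.)

V_out ≈ 4.92 V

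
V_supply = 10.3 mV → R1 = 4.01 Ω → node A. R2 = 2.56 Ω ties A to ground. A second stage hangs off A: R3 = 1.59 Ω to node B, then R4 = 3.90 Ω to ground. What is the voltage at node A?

Node A sees R2 in parallel with the series input of stage 2, R3 + R4 = 5.490 Ω.
R2 ‖ (R3+R4) = 1.746 Ω.
V_A = 10.3 × 1.746/(4.01 + 1.746) = 3.124 mV.

V_A ≈ 3.12 mV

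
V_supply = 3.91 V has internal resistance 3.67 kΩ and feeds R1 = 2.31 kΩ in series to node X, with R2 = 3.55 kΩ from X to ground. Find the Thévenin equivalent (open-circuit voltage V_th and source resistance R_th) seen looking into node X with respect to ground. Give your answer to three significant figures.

R1' = 3.67 + 2.31 = 5.980 kΩ (source resistance + R1).
V_th is the unloaded tap voltage: V_supply · R2/(R1'+R2) = 3.91 × 0.3725 = 1.457 V.
Looking into X with the source shorted: R_th = R1'·R2/(R1'+R2) = 5.980 × 3.55/9.530 = 2.228 kΩ.

V_th ≈ 1.46 V, R_th ≈ 2.23 kΩ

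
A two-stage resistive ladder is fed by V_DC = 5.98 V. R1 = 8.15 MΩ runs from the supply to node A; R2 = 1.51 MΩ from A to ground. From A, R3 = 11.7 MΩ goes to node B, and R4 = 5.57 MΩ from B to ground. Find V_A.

Looking into the second stage from A: R3 + R4 = 17.27 MΩ appears in parallel with R2.
Effective lower resistance at A: R2 ‖ 17.27 = 1.389 MΩ.
V_A = 5.98 × 1.389/(8.15 + 1.389) = 0.8705 V.

V_A ≈ 0.871 V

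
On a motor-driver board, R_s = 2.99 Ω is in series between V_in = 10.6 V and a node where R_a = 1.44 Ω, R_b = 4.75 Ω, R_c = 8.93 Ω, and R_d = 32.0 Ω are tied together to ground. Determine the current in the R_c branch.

Combine the parallel branches: R_p = (1/1.44 + 1/4.75 + 1/8.93 + 1/32.0)⁻¹ = 0.9540 Ω.
V_A by voltage divider: V_A = 10.6 × 0.9540/(2.99 + 0.9540) = 2.564 V.
I(R_c) = V_A / R_c = 2.564/8.93 = 0.2871 A.

I ≈ 0.287 A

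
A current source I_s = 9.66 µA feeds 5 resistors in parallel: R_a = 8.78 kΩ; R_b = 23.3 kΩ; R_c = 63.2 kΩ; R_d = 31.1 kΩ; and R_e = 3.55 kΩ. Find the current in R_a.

I ≈ 2.26 µA

Total conductance ΣG = 1/8.78 + 1/23.3 + 1/63.2 + 1/31.1 + 1/3.55 = 0.4865 (units of 1/kΩ).
R_a takes the fraction G_k/ΣG = 0.1139/0.4865 = 0.2341, so I = 9.66 × 0.2341 = 2.262 µA.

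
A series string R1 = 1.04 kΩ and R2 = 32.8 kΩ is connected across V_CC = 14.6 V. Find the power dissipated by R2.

Series current I = V_CC/ΣR = 14.6/33.84 = 0.4314 mA.
P(R2) = I²·R2 = (0.4314)² × 32.8 = 6.105 mW.

P ≈ 6.11 mW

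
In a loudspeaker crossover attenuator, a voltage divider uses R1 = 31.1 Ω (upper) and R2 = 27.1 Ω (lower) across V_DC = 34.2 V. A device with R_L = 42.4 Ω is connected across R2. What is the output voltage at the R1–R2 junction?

V_out ≈ 11.9 V

The load sits in parallel with R2, giving an effective lower resistance R2' = R2·R_L/(R2+R_L) = 16.53 Ω.
Now apply the divider: V_out = 34.2 × 0.3471 = 11.87 V.
(Unloaded it would be 15.9 V; the load pulls it down.)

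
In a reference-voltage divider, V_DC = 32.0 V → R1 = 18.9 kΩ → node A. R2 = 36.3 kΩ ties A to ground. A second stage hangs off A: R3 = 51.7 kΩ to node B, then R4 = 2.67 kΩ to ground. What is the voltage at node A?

Looking into the second stage from A: R3 + R4 = 54.37 kΩ appears in parallel with R2.
Effective lower resistance at A: R2 ‖ 54.37 = 21.77 kΩ.
First divider: V_A = V_DC · 21.77/(18.9 + 21.77) = 17.13 V.

V_A ≈ 17.1 V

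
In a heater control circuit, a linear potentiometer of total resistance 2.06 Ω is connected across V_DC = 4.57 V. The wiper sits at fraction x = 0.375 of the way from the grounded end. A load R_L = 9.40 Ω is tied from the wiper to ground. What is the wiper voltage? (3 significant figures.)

V_out ≈ 1.63 V

The pot divides into 1.288 Ω above the wiper and 0.7725 Ω below.
(x·R_p) ‖ R_L = 0.7138 Ω.
Loaded-divider output: V_out = 4.57 × 0.3567 = 1.630 V.
(Unloaded: V_out = x·V_DC = 1.71 V.)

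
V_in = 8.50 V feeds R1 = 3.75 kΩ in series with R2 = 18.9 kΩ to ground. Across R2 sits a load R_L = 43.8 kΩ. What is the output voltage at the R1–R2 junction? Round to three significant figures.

V_out ≈ 6.62 V

The load sits in parallel with R2, giving an effective lower resistance R2' = R2·R_L/(R2+R_L) = 13.20 kΩ.
Voltage divider with the loaded lower leg: V_out = 8.50 × 13.20/(3.75 + 13.20) = 8.50 × 0.7788 = 6.620 V.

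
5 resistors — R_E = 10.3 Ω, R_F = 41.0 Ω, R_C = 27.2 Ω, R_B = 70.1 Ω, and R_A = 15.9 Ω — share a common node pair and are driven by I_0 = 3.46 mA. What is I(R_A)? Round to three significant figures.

Conductances: ΣG = 1/10.3 + 1/41.0 + 1/27.2 + 1/70.1 + 1/15.9 = 0.2354 (1/Ω).
By the current-divider rule, I = I_0 · G_k/ΣG = 3.46 × 0.2672 = 0.9244 mA.

I ≈ 0.924 mA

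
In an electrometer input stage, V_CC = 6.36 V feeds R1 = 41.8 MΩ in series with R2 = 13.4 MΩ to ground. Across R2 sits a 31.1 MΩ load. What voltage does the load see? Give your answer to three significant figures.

First combine the lower leg with the load: R2 ‖ R_L = 9.365 MΩ.
Then V_out = V_CC · R2'/(R1 + R2') = 6.36 × 9.365/51.16 = 1.164 V.
(Unloaded it would be 1.54 V; the load pulls it down.)

V_out ≈ 1.16 V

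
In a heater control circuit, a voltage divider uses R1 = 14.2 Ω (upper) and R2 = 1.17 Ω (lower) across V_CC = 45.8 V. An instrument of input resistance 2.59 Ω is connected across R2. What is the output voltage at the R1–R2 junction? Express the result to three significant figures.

V_out ≈ 2.46 V

R2 ‖ R_L = (1.17 × 2.59)/(1.17 + 2.59) = 0.8059 Ω.
Now apply the divider: V_out = 45.8 × 0.05371 = 2.460 V.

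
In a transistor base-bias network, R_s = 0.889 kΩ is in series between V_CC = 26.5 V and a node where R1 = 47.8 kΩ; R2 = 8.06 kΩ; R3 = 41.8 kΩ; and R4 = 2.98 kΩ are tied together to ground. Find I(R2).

Combine the parallel branches: R_p = (1/47.8 + 1/8.06 + 1/41.8 + 1/2.98)⁻¹ = 1.982 kΩ.
V_A = 26.5 × 1.982/2.871 = 18.29 V.
I(R2) = V_A / R2 = 18.29/8.06 = 2.270 mA.

I ≈ 2.27 mA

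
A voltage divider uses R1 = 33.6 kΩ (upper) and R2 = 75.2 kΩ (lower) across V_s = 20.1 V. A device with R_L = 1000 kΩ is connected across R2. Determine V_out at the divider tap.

V_out ≈ 13.6 V

R2 ‖ R_L = (75.2 × 1000)/(75.2 + 1000) = 69.94 kΩ.
Voltage divider with the loaded lower leg: V_out = 20.1 × 69.94/(33.6 + 69.94) = 20.1 × 0.6755 = 13.58 V.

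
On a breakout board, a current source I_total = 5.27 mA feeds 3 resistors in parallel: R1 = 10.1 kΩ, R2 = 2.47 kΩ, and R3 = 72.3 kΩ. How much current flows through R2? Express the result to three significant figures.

ΣG = 1/10.1 + 1/2.47 + 1/72.3 = 0.5177.
Current divider: I(R2) = I_total · G_k/ΣG = 5.27 × (0.4049/0.5177) = 5.27 × 0.7820 = 4.121 mA.

I ≈ 4.12 mA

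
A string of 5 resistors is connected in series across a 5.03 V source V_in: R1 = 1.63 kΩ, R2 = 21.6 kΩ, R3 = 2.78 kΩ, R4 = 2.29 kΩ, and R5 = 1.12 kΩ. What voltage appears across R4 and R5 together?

V ≈ 0.583 V

ΣR = 1.63 + 21.6 + 2.78 + 2.29 + 1.12 = 29.42 kΩ.
R_{R4..R5} = 2.29 + 1.12 = 3.410 kΩ.
V = V_in · R/ΣR = 5.03 × 0.1159 = 0.5830 V.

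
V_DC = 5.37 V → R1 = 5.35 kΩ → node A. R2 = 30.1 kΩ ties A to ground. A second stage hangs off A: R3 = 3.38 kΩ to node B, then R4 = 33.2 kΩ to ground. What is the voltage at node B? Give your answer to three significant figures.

Looking into the second stage from A: R3 + R4 = 36.58 kΩ appears in parallel with R2.
Effective lower resistance at A: R2 ‖ 36.58 = 16.51 kΩ.
So V_A = 5.37 × 0.7553 = 4.056 V.
Then the unloaded second divider: V_B = V_A × R4/(R3+R4) = 4.056 × 0.9076 = 3.681 V.

V_B ≈ 3.68 V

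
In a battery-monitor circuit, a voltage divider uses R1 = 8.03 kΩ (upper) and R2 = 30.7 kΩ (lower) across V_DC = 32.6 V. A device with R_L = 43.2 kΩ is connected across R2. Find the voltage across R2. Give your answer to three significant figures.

The load sits in parallel with R2, giving an effective lower resistance R2' = R2·R_L/(R2+R_L) = 17.95 kΩ.
Then V_out = V_DC · R2'/(R1 + R2') = 32.6 × 17.95/25.98 = 22.52 V.
(Unloaded it would be 25.8 V; the load pulls it down.)

V_out ≈ 22.5 V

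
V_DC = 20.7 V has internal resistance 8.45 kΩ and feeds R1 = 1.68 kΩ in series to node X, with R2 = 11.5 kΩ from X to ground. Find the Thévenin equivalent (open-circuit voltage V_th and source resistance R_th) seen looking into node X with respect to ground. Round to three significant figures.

R1' = 8.45 + 1.68 = 10.13 kΩ (source resistance + R1).
V_th is the unloaded tap voltage: V_DC · R2/(R1'+R2) = 20.7 × 0.5317 = 11.01 V.
Looking into X with the source shorted: R_th = R1'·R2/(R1'+R2) = 10.13 × 11.5/21.63 = 5.386 kΩ.

V_th ≈ 11.0 V, R_th ≈ 5.39 kΩ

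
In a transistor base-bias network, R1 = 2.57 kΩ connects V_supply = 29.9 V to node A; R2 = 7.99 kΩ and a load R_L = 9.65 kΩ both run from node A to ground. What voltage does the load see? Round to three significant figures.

V_out ≈ 18.8 V

First combine the lower leg with the load: R2 ‖ R_L = 4.371 kΩ.
Then V_out = V_supply · R2'/(R1 + R2') = 29.9 × 4.371/6.941 = 18.83 V.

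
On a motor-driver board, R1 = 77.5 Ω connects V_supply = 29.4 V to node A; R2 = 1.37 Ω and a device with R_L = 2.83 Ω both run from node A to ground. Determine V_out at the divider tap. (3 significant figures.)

The load sits in parallel with R2, giving an effective lower resistance R2' = R2·R_L/(R2+R_L) = 0.9231 Ω.
Now apply the divider: V_out = 29.4 × 0.01177 = 0.3461 V.
(Unloaded it would be 0.511 V; the load pulls it down.)

V_out ≈ 0.346 V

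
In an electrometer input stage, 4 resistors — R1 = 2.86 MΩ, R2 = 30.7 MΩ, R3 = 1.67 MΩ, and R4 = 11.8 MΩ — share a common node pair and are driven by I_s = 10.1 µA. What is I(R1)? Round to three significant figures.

I ≈ 3.31 µA

Conductances: ΣG = 1/2.86 + 1/30.7 + 1/1.67 + 1/11.8 = 1.066 (1/MΩ).
Current divider: I(R1) = I_s · G_k/ΣG = 10.1 × (0.3497/1.066) = 10.1 × 0.3281 = 3.314 µA.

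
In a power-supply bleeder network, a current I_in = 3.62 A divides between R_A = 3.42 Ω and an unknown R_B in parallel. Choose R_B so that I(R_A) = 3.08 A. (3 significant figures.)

The fraction through R_A equals R_B/(R_A+R_B).
3.08/3.62 = R_B/(R_A + R_B) → R_B = R_A · (0.8508)/(1 − 0.8508) = 3.42 × 5.704 = 19.51 Ω.

R_B ≈ 19.5 Ω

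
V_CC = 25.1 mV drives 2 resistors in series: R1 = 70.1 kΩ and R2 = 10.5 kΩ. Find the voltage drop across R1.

Series total: ΣR = 70.1 + 10.5 = 80.60 kΩ.
Voltage divider: V = V_CC · (70.10 / 80.60) = 25.1 × 0.8697 = 21.83 mV.

V ≈ 21.8 mV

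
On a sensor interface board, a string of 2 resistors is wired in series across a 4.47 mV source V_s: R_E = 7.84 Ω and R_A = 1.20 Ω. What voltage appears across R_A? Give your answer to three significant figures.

ΣR = 7.84 + 1.20 = 9.040 Ω.
Voltage divider: V = V_s · (1.200 / 9.040) = 4.47 × 0.1327 = 0.5934 mV.

V ≈ 0.593 mV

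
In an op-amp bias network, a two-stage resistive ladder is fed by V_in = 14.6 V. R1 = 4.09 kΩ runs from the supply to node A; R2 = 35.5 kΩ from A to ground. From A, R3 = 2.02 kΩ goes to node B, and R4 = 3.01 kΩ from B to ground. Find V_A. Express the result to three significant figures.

V_A ≈ 7.57 V

The second stage (R3 + R4 = 5.030 kΩ) loads node A in parallel with R2.
Effective lower resistance at A: R2 ‖ 5.030 = 4.406 kΩ.
So V_A = 14.6 × 0.5186 = 7.571 V.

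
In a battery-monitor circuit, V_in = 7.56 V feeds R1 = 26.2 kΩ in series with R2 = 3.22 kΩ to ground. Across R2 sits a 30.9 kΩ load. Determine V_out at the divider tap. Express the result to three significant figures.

First combine the lower leg with the load: R2 ‖ R_L = 2.916 kΩ.
Then V_out = V_in · R2'/(R1 + R2') = 7.56 × 2.916/29.12 = 0.7572 V.

V_out ≈ 0.757 V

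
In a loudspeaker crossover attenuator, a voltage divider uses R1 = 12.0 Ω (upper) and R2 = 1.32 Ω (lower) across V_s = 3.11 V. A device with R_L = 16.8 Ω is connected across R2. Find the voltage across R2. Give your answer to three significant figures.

R2 ‖ R_L = (1.32 × 16.8)/(1.32 + 16.8) = 1.224 Ω.
Now apply the divider: V_out = 3.11 × 0.09255 = 0.2878 V.

V_out ≈ 0.288 V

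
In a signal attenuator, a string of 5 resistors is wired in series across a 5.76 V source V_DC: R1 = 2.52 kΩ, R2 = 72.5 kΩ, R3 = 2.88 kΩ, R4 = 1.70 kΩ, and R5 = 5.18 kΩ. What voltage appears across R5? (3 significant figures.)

Total series resistance ΣR = 2.52 + 72.5 + 2.88 + 1.70 + 5.18 = 84.78 kΩ.
V = V_DC · R/ΣR = 5.76 × 0.06110 = 0.3519 V.

V ≈ 0.352 V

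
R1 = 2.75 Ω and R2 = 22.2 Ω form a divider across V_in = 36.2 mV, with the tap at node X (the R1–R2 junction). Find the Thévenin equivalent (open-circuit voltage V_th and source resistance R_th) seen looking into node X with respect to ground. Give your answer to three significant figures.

V_th ≈ 32.2 mV, R_th ≈ 2.45 Ω

With X open, the divider is unloaded: V_th = 36.2 × 22.2/24.95 = 32.21 mV.
With V_in suppressed (replaced by a short), R_th = R1 ‖ R2 = (2.750 × 22.2)/(2.750 + 22.2) = 2.447 Ω.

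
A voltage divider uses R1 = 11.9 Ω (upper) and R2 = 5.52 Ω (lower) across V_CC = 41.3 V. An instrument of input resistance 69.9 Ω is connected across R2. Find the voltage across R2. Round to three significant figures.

V_out ≈ 12.4 V

First combine the lower leg with the load: R2 ‖ R_L = 5.116 Ω.
Voltage divider with the loaded lower leg: V_out = 41.3 × 5.116/(11.9 + 5.116) = 41.3 × 0.3007 = 12.42 V.
(Unloaded it would be 13.1 V; the load pulls it down.)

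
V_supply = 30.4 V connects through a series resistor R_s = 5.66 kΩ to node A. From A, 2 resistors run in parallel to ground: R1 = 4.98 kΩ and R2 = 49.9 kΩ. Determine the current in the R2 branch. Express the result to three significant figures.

Equivalent of the parallel group: R_p = 4.528 kΩ.
V_A by voltage divider: V_A = 30.4 × 4.528/(5.66 + 4.528) = 13.51 V.
I(R2) = V_A / R2 = 13.51/49.9 = 0.2708 mA.

I ≈ 0.271 mA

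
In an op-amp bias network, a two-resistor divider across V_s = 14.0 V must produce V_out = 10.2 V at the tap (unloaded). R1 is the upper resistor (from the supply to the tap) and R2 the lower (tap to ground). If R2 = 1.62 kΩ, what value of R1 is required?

Required fraction k = V_out/V_s = 0.7286.
Rearranging, R1 = R2·(1−k)/k = 1.62 × 0.3725 = 0.6035 kΩ.

R1 ≈ 0.604 kΩ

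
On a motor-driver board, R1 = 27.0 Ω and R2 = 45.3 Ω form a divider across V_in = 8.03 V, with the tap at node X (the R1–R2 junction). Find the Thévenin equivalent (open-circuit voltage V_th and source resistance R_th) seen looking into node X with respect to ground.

V_th ≈ 5.03 V, R_th ≈ 16.9 Ω

Open-circuit (no load on X): V_th = V_in · R2/(R1 + R2) = 8.03 × 45.3/(27.00 + 45.3) = 5.031 V.
With V_in suppressed (replaced by a short), R_th = R1 ‖ R2 = (27.00 × 45.3)/(27.00 + 45.3) = 16.92 Ω.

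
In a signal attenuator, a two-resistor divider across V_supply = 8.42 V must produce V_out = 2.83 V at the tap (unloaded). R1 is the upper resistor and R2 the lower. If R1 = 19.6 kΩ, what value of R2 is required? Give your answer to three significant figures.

Required fraction k = V_out/V_supply = 0.3361.
So R2 = R1 · V_out/(V_supply − V_out) = 19.6 × 2.83/(8.42 − 2.83) = 19.6 × 0.5063 = 9.923 kΩ.

R2 ≈ 9.92 kΩ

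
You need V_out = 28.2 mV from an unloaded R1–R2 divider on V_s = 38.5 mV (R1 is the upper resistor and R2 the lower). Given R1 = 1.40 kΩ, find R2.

The divider ratio is R2/(R1+R2) = 28.2/38.5 = 0.7325.
R2 = R1 · 0.7325/(1 − 0.7325) = 3.833 kΩ.

R2 ≈ 3.83 kΩ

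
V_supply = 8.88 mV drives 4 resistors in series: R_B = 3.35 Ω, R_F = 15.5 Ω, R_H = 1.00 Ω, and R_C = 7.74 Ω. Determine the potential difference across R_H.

V ≈ 0.322 mV

Total series resistance ΣR = 3.35 + 15.5 + 1.00 + 7.74 = 27.59 Ω.
By the voltage-divider rule, V = 8.88 × 1.000/27.59 = 0.3219 mV.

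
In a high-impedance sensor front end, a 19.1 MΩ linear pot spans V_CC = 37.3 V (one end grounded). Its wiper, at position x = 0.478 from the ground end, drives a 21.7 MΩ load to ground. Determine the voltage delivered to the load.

The pot divides into 9.970 MΩ above the wiper and 9.130 MΩ below.
R_L loads the lower segment: effective lower R = 6.426 MΩ.
V_out = 37.3 × 6.426/(9.970 + 6.426) = 14.62 V.
(Unloaded: V_out = x·V_CC = 17.8 V.)

V_out ≈ 14.6 V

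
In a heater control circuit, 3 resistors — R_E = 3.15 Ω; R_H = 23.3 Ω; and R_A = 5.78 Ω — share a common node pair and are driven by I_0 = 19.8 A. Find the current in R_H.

Total conductance ΣG = 1/3.15 + 1/23.3 + 1/5.78 = 0.5334 (units of 1/Ω).
Current divider: I(R_H) = I_0 · G_k/ΣG = 19.8 × (0.04292/0.5334) = 19.8 × 0.08046 = 1.593 A.

I ≈ 1.59 A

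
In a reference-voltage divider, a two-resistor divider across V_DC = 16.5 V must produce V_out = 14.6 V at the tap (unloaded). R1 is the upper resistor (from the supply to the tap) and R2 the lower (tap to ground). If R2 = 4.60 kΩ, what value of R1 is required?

R1 ≈ 0.599 kΩ

Required fraction k = V_out/V_DC = 0.8848.
So R1 = R2 · (V_DC/V_out − 1) = 4.60 × (16.5/14.6 − 1) = 4.60 × 0.1301 = 0.5986 kΩ.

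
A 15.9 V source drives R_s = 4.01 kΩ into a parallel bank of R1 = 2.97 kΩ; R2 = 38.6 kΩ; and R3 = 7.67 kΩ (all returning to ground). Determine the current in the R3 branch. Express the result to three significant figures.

Combine the parallel branches: R_p = (1/2.97 + 1/38.6 + 1/7.67)⁻¹ = 2.028 kΩ.
V_A = 15.9 × 2.028/6.038 = 5.341 V.
Branch current I = V_A/R3 = 5.341/7.67 = 0.6964 mA.

I ≈ 0.696 mA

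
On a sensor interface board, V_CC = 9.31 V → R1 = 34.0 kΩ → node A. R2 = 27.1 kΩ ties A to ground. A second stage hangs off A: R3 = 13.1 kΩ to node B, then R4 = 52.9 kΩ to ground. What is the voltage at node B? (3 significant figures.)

The second stage (R3 + R4 = 66.00 kΩ) loads node A in parallel with R2.
R2 ‖ (R3+R4) = 19.21 kΩ.
So V_A = 9.31 × 0.3610 = 3.361 V.
V_B = V_A × 0.8015 = 2.694 V.

V_B ≈ 2.69 V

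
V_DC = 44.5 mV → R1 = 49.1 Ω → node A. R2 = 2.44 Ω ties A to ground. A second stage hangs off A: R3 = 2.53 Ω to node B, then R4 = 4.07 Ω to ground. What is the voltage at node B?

V_B ≈ 0.961 mV

Node A sees R2 in parallel with the series input of stage 2, R3 + R4 = 6.600 Ω.
R2 ‖ (R3+R4) = 1.781 Ω.
V_A = 44.5 × 1.781/(49.1 + 1.781) = 1.558 mV.
V_B = V_A × 0.6167 = 0.9608 mV.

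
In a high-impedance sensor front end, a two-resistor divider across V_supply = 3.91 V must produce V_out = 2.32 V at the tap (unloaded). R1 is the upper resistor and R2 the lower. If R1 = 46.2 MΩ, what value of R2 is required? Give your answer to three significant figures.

Required fraction k = V_out/V_supply = 0.5934.
R2 = R1 · 0.5934/(1 − 0.5934) = 67.41 MΩ.

R2 ≈ 67.4 MΩ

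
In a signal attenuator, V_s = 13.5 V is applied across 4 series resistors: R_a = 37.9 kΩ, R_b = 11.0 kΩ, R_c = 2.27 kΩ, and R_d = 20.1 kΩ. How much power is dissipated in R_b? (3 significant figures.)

P ≈ 0.395 mW

Series current I = V_s/ΣR = 13.5/71.27 = 0.1894 mA.
P = I²R = 0.03588 × 11.0 = 0.3947 mW.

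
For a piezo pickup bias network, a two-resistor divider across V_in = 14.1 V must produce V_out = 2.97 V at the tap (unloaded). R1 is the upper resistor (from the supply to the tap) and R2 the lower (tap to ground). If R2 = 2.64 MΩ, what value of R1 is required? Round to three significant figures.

R1 ≈ 9.89 MΩ

The divider ratio is R2/(R1+R2) = 2.97/14.1 = 0.2106.
So R1 = R2 · (V_in/V_out − 1) = 2.64 × (14.1/2.97 − 1) = 2.64 × 3.747 = 9.893 MΩ.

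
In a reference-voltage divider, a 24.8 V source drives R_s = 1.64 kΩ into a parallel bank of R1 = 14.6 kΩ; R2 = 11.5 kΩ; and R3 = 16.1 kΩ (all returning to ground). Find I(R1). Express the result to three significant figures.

Combine the parallel branches: R_p = (1/14.6 + 1/11.5 + 1/16.1)⁻¹ = 4.596 kΩ.
V_A = 24.8 × 4.596/6.236 = 18.28 V.
I(R1) = V_A / R1 = 18.28/14.6 = 1.252 mA.
(Check via current divider: I_total = 3.977 mA; share G_k/ΣG = 0.3148 → same result.)

I ≈ 1.25 mA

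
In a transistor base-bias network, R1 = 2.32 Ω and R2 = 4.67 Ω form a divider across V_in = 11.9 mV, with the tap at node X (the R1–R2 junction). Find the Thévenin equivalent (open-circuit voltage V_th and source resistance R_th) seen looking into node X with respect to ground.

V_th is the unloaded tap voltage: V_in · R2/(R1+R2) = 11.9 × 0.6681 = 7.950 mV.
With V_in suppressed (replaced by a short), R_th = R1 ‖ R2 = (2.320 × 4.67)/(2.320 + 4.67) = 1.550 Ω.

V_th ≈ 7.95 mV, R_th ≈ 1.55 Ω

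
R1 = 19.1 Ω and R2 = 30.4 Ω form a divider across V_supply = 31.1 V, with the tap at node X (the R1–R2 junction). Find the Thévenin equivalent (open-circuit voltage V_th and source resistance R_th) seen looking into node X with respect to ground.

V_th is the unloaded tap voltage: V_supply · R2/(R1+R2) = 31.1 × 0.6141 = 19.10 V.
Looking into X with the source shorted: R_th = R1·R2/(R1+R2) = 19.10 × 30.4/49.50 = 11.73 Ω.

V_th ≈ 19.1 V, R_th ≈ 11.7 Ω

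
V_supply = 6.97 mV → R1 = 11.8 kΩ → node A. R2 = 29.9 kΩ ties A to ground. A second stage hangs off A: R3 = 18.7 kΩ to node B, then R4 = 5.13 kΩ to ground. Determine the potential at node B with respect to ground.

Looking into the second stage from A: R3 + R4 = 23.83 kΩ appears in parallel with R2.
Effective lower resistance at A: R2 ‖ 23.83 = 13.26 kΩ.
First divider: V_A = V_supply · 13.26/(11.8 + 13.26) = 3.688 mV.
Then the unloaded second divider: V_B = V_A × R4/(R3+R4) = 3.688 × 0.2153 = 0.7940 mV.

V_B ≈ 0.794 mV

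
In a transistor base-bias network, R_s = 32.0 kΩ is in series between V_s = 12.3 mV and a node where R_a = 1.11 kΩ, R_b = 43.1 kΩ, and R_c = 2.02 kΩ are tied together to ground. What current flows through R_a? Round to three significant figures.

Parallel bank: R_p = 1/(1/1.11 + 1/43.1 + 1/2.02) = 0.7046 kΩ.
Node voltage V_A = V_s · R_p/(R_s + R_p) = 12.3 × 0.02155 = 0.2650 mV.
Branch current I = V_A/R_a = 0.2650/1.11 = 0.2388 µA.

I ≈ 0.239 µA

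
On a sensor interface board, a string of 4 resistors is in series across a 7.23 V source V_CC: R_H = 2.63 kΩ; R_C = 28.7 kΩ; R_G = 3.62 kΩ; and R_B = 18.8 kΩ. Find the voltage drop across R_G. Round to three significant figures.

ΣR = 2.63 + 28.7 + 3.62 + 18.8 = 53.75 kΩ.
V = V_CC · R/ΣR = 7.23 × 0.06735 = 0.4869 V.

V ≈ 0.487 V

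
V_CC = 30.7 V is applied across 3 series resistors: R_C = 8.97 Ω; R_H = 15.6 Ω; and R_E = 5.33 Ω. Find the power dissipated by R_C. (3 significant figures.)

Series current I = V_CC/ΣR = 30.7/29.90 = 1.027 A.
P(R_C) = I²·R_C = (1.027)² × 8.97 = 9.456 W.

P ≈ 9.46 W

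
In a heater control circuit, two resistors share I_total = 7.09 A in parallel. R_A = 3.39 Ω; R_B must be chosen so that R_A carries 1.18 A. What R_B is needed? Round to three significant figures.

R_B ≈ 0.677 Ω

Two-branch current divider: I_A = I_total · R_B/(R_A + R_B).
With f = 0.1664, R_B = R_A · f/(1−f) = 3.39 × 0.1997 = 0.6769 Ω.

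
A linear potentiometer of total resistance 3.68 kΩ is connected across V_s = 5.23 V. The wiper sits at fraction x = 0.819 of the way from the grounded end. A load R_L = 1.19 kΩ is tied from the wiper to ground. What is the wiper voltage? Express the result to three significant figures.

V_out ≈ 2.94 V

Split the track: R_lower = x·R_p = 3.014 kΩ, R_upper = (1−x)·R_p = 0.6661 kΩ.
Lower segment in parallel with the load: 3.014 ‖ 1.19 = 0.8531 kΩ.
Then V_out = V_s · 0.8531/(0.6661 + 0.8531) = 2.937 V.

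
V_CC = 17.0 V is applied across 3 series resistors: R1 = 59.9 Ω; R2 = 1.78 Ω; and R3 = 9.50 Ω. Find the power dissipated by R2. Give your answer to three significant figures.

P ≈ 0.102 W

ΣR = 71.18 Ω → I = 17.0/71.18 = 0.2388 A.
P(R2) = I²·R2 = (0.2388)² × 1.78 = 0.1015 W.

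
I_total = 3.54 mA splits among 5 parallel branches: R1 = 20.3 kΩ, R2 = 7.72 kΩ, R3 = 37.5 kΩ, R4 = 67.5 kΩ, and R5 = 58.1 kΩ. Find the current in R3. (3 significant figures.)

ΣG = 1/20.3 + 1/7.72 + 1/37.5 + 1/67.5 + 1/58.1 = 0.2375.
R3 takes the fraction G_k/ΣG = 0.02667/0.2375 = 0.1123, so I = 3.54 × 0.1123 = 0.3975 mA.

I ≈ 0.397 mA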